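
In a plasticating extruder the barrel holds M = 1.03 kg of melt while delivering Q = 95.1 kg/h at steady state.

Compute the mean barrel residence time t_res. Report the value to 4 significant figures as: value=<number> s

value=38.99 s

Q_s = Q / 3600 = 95.1 / 3600 = 0.0264167 kg/s
t_res = M / Q_s = 1.03 ÷ 0.0264167 = 38.9905 s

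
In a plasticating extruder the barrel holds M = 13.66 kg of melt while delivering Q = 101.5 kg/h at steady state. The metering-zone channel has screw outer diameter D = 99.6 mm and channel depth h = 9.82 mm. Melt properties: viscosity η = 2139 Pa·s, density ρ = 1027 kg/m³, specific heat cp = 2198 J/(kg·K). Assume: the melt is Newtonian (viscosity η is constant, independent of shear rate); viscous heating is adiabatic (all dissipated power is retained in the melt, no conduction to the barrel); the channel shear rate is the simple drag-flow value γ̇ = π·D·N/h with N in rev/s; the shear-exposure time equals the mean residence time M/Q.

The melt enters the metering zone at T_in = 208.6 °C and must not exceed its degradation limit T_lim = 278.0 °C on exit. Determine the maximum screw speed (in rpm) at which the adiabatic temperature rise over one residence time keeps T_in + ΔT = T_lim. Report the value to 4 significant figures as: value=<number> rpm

Convert throughput: Q = 101.5 kg/h = 101.5/3600 = 0.0281944 kg/s
t_res = M / Q_s = 13.66 / 0.0281944 = 484.493 s
Convert to metres: D = 0.0996 m, h = 0.00982 m
ΔT_a = T_lim − T_in = 278.0 − 208.6 = 69.4 K
γ̇_max² = ΔT_a·ρ·cp / (η·t_res) = [69.4 × 1027 × 2198] / [2139 × 484.493] = 151.168 s⁻²
γ̇_max = sqrt(151.168) = 12.295 s⁻¹
Solve γ̇ = πDN/h for N: N_max = γ̇_max·h/(π·D) = 12.295 × 0.00982 / (π × 0.0996) = 0.385862 rev/s = 23.1517 rpm

value=23.15 rpm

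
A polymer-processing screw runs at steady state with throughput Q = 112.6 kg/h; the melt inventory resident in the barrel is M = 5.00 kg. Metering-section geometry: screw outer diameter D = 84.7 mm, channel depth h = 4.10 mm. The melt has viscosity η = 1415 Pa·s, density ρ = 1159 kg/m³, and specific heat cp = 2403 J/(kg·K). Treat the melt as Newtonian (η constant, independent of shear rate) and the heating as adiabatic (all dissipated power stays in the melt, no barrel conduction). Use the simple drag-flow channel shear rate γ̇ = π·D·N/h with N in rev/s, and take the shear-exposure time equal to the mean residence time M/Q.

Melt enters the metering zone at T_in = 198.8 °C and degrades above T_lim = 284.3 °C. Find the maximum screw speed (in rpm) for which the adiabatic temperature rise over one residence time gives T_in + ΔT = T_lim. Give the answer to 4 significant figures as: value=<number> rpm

Convert throughput: Q = 112.6 kg/h = 112.6/3600 = 0.0312778 kg/s
t_res = M / Q_s = 5.00 / 0.0312778 = 159.858 s
Geometry in SI: D = 84.7 mm → 0.0847 m, h = 4.10 mm → 0.0041 m
ΔT_a = T_lim − T_in = 284.3 °C − 198.8 °C = 85.5 K
γ̇_max² = ΔT_a·ρ·cp / (η·t_res) = [85.5 × 1159 × 2403] / [1415 × 159.858] = 1052.72 s⁻²
γ̇_max = √1052.72 = 32.4456 s⁻¹
Solve γ̇ = πDN/h for N: N_max = γ̇_max·h/(π·D) = 32.4456 × 0.0041 / (π × 0.0847) = 0.499927 rev/s = 29.9956 rpm

value=30.00 rpm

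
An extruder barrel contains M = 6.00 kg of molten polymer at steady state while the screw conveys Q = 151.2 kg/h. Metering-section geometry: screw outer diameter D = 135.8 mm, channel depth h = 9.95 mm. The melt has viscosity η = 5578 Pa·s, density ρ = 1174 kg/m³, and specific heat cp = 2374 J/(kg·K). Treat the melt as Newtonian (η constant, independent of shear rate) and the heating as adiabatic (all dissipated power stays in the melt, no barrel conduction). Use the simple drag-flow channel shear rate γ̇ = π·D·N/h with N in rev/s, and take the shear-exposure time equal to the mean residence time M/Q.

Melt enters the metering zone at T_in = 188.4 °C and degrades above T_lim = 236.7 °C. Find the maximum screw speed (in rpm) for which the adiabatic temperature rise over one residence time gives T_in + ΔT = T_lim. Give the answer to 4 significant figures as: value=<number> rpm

value=18.19 rpm

Throughput in SI: Q_s = 151.2 kg/h ÷ 3600 s/h = 0.042 kg/s
t_res = M / Q_s = 6.00 / 0.042 = 142.857 s
Convert to metres: D = 0.1358 m, h = 0.00995 m
Allowable rise: ΔT_a = T_lim − T_in = 236.7 − 188.4 = 48.3 K
γ̇_max² = ΔT_a·ρ·cp / (η·t_res) = [48.3 × 1174 × 2374] / [5578 × 142.857] = 168.933 s⁻²
γ̇_max = sqrt(168.933) = 12.9974 s⁻¹
N_max = γ̇_max·h / (π·D) = 12.9974 · 0.00995 / (π · 0.1358) = 0.303132 rev/s = 18.1879 rpm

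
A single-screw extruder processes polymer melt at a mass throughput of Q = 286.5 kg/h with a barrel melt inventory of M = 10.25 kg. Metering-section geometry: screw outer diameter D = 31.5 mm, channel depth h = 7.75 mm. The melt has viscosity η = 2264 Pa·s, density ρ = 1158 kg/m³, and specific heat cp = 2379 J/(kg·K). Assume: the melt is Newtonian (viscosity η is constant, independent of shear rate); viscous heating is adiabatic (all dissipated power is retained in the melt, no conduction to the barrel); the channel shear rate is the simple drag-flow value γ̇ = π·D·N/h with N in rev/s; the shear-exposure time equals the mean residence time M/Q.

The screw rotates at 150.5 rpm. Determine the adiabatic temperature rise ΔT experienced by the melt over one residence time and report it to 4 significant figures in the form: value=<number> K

value=108.6 K

Q_s = Q / 3600 = 286.5 / 3600 = 0.0795833 kg/s
Mean residence time: t_res = M/Q_s = 10.25 kg / 0.0795833 kg/s = 128.796 s
D = 31.5 mm = 0.0315 m;  h = 7.75 mm = 0.00775 m;  N = 150.5 rpm / 60 = 2.50833 rev/s
γ̇ = π·D·N / h = π · 0.0315 · 2.50833 / 0.00775 = 32.029 s⁻¹
Adiabatic rise: ΔT = η γ̇² t_res / (ρ cp) = 2264·(32.029)²·128.796 / (1158·2379) = 108.583 K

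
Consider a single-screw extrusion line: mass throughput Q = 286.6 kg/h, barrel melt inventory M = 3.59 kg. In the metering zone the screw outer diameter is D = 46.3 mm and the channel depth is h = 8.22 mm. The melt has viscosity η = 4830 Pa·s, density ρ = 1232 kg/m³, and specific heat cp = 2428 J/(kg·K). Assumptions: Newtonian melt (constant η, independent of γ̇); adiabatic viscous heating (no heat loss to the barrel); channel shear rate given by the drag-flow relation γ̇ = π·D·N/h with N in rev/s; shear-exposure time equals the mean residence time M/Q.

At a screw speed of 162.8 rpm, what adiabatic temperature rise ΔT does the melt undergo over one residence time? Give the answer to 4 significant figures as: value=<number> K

value=167.9 K

Throughput in SI: Q_s = 286.6 kg/h ÷ 3600 s/h = 0.0796111 kg/s
t_res = M / Q_s = 3.59 ÷ 0.0796111 = 45.0942 s
Convert to SI: D = 0.0463 m, h = 0.00822 m, N = 162.8/60 = 2.71333 rev/s
γ̇ = π·D·N / h = π · 0.0463 · 2.71333 / 0.00822 = 48.0134 s⁻¹
Adiabatic rise: ΔT = η γ̇² t_res / (ρ cp) = 4830·(48.0134)²·45.0942 / (1232·2428) = 167.854 K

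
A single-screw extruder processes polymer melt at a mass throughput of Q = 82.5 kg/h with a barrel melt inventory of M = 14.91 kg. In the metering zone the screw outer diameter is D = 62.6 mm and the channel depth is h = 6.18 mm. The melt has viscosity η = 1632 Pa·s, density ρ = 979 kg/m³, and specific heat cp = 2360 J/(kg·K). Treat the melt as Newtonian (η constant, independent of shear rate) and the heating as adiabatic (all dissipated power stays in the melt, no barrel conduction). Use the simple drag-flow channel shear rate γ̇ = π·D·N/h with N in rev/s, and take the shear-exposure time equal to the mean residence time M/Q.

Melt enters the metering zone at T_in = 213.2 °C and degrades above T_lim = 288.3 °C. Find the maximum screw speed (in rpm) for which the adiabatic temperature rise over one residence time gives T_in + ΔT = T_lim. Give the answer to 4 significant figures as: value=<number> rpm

Convert throughput: Q = 82.5 kg/h = 82.5/3600 = 0.0229167 kg/s
t_res = M / Q_s = 14.91 / 0.0229167 = 650.618 s
Geometry in SI: D = 62.6 mm → 0.0626 m, h = 6.18 mm → 0.00618 m
ΔT_a = T_lim − T_in = 288.3 − 213.2 = 75.1 K
Invert ΔT = ηγ̇²t_res/(ρcp) for γ̇: γ̇_max² = ΔT_a ρ cp / (η t_res) = 75.1·979·2360 / (1632·650.618) = 163.414 s⁻²
Take the square root: γ̇_max = √(163.414) = 12.7833 s⁻¹
N_max = γ̇_max·h / (π·D) = 12.7833 · 0.00618 / (π · 0.0626) = 0.401706 rev/s = 24.1024 rpm

value=24.10 rpm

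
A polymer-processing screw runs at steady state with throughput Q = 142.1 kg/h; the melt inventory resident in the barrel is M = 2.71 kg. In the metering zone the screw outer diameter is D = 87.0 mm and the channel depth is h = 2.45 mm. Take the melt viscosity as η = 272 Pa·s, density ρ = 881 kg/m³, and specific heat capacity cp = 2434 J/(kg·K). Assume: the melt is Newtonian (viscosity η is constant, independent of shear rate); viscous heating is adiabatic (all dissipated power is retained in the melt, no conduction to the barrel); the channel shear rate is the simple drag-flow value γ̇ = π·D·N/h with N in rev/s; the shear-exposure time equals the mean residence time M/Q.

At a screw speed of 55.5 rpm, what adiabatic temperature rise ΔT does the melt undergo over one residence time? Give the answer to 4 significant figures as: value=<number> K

Convert throughput: Q = 142.1 kg/h = 142.1/3600 = 0.0394722 kg/s
Mean residence time: t_res = M/Q_s = 2.71 kg / 0.0394722 kg/s = 68.6559 s
Geometry in metres: D = 87.0 mm → 0.087 m, h = 2.45 mm → 0.00245 m; screw speed N = 55.5 rpm = 0.925 rev/s
γ̇ = π·D·N / h = π · 0.087 · 0.925 / 0.00245 = 103.192 s⁻¹
ΔT = η·γ̇²·t_res / (ρ·cp) = 272 · (103.192)² · 68.6559 / (881 · 2434) = 92.7341 K

value=92.73 K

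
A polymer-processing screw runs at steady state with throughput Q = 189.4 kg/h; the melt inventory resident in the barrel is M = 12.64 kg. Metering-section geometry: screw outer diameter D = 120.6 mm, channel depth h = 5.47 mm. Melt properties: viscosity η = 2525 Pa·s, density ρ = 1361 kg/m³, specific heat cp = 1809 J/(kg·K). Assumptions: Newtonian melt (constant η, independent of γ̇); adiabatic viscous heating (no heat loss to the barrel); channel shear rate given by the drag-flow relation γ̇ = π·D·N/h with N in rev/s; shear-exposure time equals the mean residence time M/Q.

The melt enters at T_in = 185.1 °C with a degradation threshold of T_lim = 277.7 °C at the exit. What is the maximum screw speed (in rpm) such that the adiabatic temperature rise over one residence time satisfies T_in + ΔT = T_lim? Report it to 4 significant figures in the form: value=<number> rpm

Convert throughput: Q = 189.4 kg/h = 189.4/3600 = 0.0526111 kg/s
t_res = M / Q_s = 12.64 ÷ 0.0526111 = 240.253 s
Convert to metres: D = 0.1206 m, h = 0.00547 m
ΔT_a = T_lim − T_in = 277.7 − 185.1 = 92.6 K
γ̇_max² = ΔT_a·ρ·cp / (η·t_res) = [92.6 × 1361 × 1809] / [2525 × 240.253] = 375.817 s⁻²
Take the square root: γ̇_max = √(375.817) = 19.386 s⁻¹
N_max = γ̇_max h / (πD) = 19.386·0.00547/(π·0.1206) = 0.279884 rev/s → ×60 = 16.7931 rpm

value=16.79 rpm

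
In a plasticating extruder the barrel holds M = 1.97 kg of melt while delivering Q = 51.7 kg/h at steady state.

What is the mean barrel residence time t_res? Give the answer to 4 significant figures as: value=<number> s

value=137.2 s

Q_s = Q / 3600 = 51.7 / 3600 = 0.0143611 kg/s
t_res = M / Q_s = 1.97 / 0.0143611 = 137.176 s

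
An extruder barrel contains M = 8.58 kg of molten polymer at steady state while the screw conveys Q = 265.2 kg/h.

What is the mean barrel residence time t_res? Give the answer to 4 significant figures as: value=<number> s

value=116.5 s

Q_s = Q / 3600 = 265.2 / 3600 = 0.0736667 kg/s
Mean residence time: t_res = M/Q_s = 8.58 kg / 0.0736667 kg/s = 116.471 s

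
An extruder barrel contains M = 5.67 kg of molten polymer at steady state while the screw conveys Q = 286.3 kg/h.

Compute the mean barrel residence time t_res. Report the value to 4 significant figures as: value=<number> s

value=71.30 s

Q_s = Q / 3600 = 286.3 / 3600 = 0.0795278 kg/s
Mean residence time: t_res = M/Q_s = 5.67 kg / 0.0795278 kg/s = 71.2958 s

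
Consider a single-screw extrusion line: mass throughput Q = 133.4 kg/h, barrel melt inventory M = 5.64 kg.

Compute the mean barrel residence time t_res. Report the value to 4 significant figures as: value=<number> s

value=152.2 s

Q_s = Q / 3600 = 133.4 / 3600 = 0.0370556 kg/s
t_res = M / Q_s = 5.64 / 0.0370556 = 152.204 s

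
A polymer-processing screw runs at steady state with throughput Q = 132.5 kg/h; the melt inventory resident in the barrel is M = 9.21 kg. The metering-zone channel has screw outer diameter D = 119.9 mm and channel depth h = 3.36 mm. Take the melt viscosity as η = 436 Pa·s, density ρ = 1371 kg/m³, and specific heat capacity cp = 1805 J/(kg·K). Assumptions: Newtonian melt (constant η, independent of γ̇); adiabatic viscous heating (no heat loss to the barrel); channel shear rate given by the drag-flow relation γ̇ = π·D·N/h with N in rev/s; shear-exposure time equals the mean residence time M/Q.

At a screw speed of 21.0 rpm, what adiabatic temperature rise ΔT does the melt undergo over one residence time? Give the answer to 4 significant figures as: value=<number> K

value=67.88 K

Throughput in SI: Q_s = 132.5 kg/h ÷ 3600 s/h = 0.0368056 kg/s
t_res = M / Q_s = 9.21 / 0.0368056 = 250.234 s
D = 119.9 mm = 0.1199 m;  h = 3.36 mm = 0.00336 m;  N = 21.0 rpm / 60 = 0.35 rev/s
Shear rate: γ̇ = πDN/h = π·0.1199·0.35/0.00336 = 39.2372 s⁻¹
ΔT = η·γ̇²·t_res / (ρ·cp) = 436 · (39.2372)² · 250.234 / (1371 · 1805) = 67.8756 K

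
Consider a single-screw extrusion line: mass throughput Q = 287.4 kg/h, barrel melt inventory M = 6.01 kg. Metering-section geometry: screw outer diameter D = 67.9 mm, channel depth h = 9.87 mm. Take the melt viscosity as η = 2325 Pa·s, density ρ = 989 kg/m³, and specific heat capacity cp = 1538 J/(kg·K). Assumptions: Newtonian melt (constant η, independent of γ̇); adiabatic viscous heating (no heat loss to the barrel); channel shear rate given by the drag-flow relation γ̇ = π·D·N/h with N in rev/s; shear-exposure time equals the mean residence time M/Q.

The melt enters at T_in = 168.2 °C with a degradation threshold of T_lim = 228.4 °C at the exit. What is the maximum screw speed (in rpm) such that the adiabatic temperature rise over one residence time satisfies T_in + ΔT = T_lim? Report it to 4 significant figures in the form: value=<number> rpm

value=63.50 rpm

Convert throughput: Q = 287.4 kg/h = 287.4/3600 = 0.0798333 kg/s
t_res = M / Q_s = 6.01 / 0.0798333 = 75.2818 s
D = 67.9 mm = 0.0679 m;  h = 9.87 mm = 0.00987 m
Allowable rise: ΔT_a = T_lim − T_in = 228.4 − 168.2 = 60.2 K
γ̇_max² = ΔT_a·ρ·cp/(η·t_res) = 60.2·989·1538/(2325·75.2818) = 523.162 s⁻²
γ̇_max = sqrt(523.162) = 22.8727 s⁻¹
N_max = γ̇_max h / (πD) = 22.8727·0.00987/(π·0.0679) = 1.05832 rev/s → ×60 = 63.499 rpm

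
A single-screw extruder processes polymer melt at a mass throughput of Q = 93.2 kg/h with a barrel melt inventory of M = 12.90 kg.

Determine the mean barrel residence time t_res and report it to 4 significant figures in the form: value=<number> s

Convert throughput: Q = 93.2 kg/h = 93.2/3600 = 0.0258889 kg/s
t_res = M / Q_s = 12.90 ÷ 0.0258889 = 498.283 s

value=498.3 s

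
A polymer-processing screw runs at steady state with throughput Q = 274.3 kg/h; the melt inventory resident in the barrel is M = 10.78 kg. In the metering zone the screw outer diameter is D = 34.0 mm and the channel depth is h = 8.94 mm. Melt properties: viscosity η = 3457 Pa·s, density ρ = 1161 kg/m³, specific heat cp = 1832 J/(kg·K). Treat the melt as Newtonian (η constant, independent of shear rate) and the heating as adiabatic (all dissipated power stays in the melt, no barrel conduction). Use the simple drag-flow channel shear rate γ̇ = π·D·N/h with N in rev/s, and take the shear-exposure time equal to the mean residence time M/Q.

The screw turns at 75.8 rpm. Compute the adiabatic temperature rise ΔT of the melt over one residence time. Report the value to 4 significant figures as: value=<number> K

value=52.39 K

Throughput in SI: Q_s = 274.3 kg/h ÷ 3600 s/h = 0.0761944 kg/s
t_res = M / Q_s = 10.78 ÷ 0.0761944 = 141.48 s
Geometry in metres: D = 34.0 mm → 0.034 m, h = 8.94 mm → 0.00894 m; screw speed N = 75.8 rpm = 1.26333 rev/s
Shear rate: γ̇ = πDN/h = π·0.034·1.26333/0.00894 = 15.0942 s⁻¹
ΔT = η·γ̇²·t_res/(ρ·cp) = [3457 × 15.0942² × 141.48] / [1161 × 1832] = 52.3909 K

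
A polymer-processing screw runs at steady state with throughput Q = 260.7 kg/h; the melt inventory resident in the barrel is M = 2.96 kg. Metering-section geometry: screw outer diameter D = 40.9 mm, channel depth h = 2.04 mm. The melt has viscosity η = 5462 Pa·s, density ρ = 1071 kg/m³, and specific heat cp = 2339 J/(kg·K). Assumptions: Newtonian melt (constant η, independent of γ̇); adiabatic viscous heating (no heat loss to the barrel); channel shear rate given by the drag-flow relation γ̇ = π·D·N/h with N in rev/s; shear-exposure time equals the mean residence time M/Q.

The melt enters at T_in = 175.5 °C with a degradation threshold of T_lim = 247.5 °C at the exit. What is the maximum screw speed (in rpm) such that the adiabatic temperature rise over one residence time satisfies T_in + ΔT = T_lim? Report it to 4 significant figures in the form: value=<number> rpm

value=27.08 rpm

Convert throughput: Q = 260.7 kg/h = 260.7/3600 = 0.0724167 kg/s
t_res = M / Q_s = 2.96 / 0.0724167 = 40.8746 s
Geometry in SI: D = 40.9 mm → 0.0409 m, h = 2.04 mm → 0.00204 m
ΔT_a = T_lim − T_in = 247.5 °C − 175.5 °C = 72 K
Invert ΔT = ηγ̇²t_res/(ρcp) for γ̇: γ̇_max² = ΔT_a ρ cp / (η t_res) = 72·1071·2339 / (5462·40.8746) = 807.881 s⁻²
Take the square root: γ̇_max = √(807.881) = 28.4232 s⁻¹
N_max = γ̇_max·h / (π·D) = 28.4232 · 0.00204 / (π · 0.0409) = 0.451264 rev/s = 27.0758 rpm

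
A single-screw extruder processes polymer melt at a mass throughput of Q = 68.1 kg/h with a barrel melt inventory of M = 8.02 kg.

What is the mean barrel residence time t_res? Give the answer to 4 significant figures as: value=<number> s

Convert throughput: Q = 68.1 kg/h = 68.1/3600 = 0.0189167 kg/s
t_res = M / Q_s = 8.02 ÷ 0.0189167 = 423.965 s

value=424.0 s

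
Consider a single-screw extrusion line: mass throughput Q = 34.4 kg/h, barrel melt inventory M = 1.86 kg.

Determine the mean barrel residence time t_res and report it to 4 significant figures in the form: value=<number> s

Convert throughput: Q = 34.4 kg/h = 34.4/3600 = 0.00955556 kg/s
t_res = M / Q_s = 1.86 / 0.00955556 = 194.651 s

value=194.7 s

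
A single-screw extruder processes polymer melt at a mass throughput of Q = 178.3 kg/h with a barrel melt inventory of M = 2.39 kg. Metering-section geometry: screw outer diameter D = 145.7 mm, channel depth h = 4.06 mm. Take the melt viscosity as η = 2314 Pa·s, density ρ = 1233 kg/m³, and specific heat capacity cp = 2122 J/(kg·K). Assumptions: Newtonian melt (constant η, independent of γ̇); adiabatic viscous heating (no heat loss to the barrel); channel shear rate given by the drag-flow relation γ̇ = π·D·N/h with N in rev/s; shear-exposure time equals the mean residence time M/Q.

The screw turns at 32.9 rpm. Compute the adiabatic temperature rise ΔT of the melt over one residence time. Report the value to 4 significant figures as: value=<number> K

value=163.1 K

Q_s = Q / 3600 = 178.3 / 3600 = 0.0495278 kg/s
t_res = M / Q_s = 2.39 ÷ 0.0495278 = 48.2557 s
Convert to SI: D = 0.1457 m, h = 0.00406 m, N = 32.9/60 = 0.548333 rev/s
γ̇ = π·D·N / h = π · 0.1457 · 0.548333 / 0.00406 = 61.8199 s⁻¹
ΔT = η·γ̇²·t_res/(ρ·cp) = [2314 × 61.8199² × 48.2557] / [1233 × 2122] = 163.102 K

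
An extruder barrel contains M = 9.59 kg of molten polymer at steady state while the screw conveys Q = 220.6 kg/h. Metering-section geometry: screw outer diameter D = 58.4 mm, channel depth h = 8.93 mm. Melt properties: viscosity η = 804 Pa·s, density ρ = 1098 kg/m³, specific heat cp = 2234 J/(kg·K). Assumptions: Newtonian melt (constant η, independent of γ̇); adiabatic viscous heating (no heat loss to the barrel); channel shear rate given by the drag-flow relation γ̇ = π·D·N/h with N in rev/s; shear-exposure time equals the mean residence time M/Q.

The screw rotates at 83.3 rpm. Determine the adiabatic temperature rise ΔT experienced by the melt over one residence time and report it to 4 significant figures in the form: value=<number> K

Q_s = Q / 3600 = 220.6 / 3600 = 0.0612778 kg/s
t_res = M / Q_s = 9.59 ÷ 0.0612778 = 156.5 s
Convert to SI: D = 0.0584 m, h = 0.00893 m, N = 83.3/60 = 1.38833 rev/s
Shear rate: γ̇ = πDN/h = π·0.0584·1.38833/0.00893 = 28.5236 s⁻¹
Adiabatic rise: ΔT = η γ̇² t_res / (ρ cp) = 804·(28.5236)²·156.5 / (1098·2234) = 41.7346 K

value=41.73 K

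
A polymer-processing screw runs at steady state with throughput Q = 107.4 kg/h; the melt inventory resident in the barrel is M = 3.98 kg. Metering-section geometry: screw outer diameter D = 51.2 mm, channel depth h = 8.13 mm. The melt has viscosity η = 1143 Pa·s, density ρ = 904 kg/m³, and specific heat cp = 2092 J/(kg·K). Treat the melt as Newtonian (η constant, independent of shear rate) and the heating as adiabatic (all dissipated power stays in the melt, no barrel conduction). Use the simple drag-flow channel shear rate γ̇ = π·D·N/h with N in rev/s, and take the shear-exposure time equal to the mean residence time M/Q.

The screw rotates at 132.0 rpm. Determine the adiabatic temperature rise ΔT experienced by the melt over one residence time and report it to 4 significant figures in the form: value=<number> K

Throughput in SI: Q_s = 107.4 kg/h ÷ 3600 s/h = 0.0298333 kg/s
t_res = M / Q_s = 3.98 ÷ 0.0298333 = 133.408 s
D = 51.2 mm = 0.0512 m;  h = 8.13 mm = 0.00813 m;  N = 132.0 rpm / 60 = 2.2 rev/s
γ̇ = π·D·N / h = π · 0.0512 · 2.2 / 0.00813 = 43.5263 s⁻¹
ΔT = η·γ̇²·t_res/(ρ·cp) = [1143 × 43.5263² × 133.408] / [904 × 2092] = 152.757 K

value=152.8 K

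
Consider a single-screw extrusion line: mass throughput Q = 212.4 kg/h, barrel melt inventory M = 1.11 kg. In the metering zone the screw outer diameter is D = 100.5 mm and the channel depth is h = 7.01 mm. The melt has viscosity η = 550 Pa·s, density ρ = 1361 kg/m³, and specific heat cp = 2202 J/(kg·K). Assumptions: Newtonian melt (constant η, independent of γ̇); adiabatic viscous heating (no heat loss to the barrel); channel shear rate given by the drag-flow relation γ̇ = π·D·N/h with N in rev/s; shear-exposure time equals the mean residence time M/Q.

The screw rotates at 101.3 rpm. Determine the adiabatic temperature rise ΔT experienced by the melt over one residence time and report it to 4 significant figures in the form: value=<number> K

value=19.97 K

Throughput in SI: Q_s = 212.4 kg/h ÷ 3600 s/h = 0.059 kg/s
t_res = M / Q_s = 1.11 / 0.059 = 18.8136 s
D = 100.5 mm = 0.1005 m;  h = 7.01 mm = 0.00701 m;  N = 101.3 rpm / 60 = 1.68833 rev/s
γ̇ = π·D·N / h = π · 0.1005 · 1.68833 / 0.00701 = 76.0425 s⁻¹
ΔT = η·γ̇²·t_res/(ρ·cp) = [550 × 76.0425² × 18.8136] / [1361 × 2202] = 19.9651 K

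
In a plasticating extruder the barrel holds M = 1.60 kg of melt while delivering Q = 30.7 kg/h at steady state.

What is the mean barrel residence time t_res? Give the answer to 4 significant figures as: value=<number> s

Q_s = Q / 3600 = 30.7 / 3600 = 0.00852778 kg/s
t_res = M / Q_s = 1.60 / 0.00852778 = 187.622 s

value=187.6 s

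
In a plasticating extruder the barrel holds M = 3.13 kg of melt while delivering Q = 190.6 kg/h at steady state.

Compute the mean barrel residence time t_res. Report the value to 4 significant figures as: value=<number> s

value=59.12 s

Convert throughput: Q = 190.6 kg/h = 190.6/3600 = 0.0529444 kg/s
Mean residence time: t_res = M/Q_s = 3.13 kg / 0.0529444 kg/s = 59.1186 s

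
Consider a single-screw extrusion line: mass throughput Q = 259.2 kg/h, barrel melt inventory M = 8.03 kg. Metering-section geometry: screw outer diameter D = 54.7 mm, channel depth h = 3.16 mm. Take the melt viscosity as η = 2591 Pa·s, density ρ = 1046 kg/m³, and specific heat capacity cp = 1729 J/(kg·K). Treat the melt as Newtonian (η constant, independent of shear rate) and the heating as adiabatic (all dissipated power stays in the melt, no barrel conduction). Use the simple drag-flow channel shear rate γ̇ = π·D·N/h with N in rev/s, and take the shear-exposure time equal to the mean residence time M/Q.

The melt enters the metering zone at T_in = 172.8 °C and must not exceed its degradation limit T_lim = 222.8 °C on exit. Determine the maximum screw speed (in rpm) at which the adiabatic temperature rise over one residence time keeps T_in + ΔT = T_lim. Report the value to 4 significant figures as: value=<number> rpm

Throughput in SI: Q_s = 259.2 kg/h ÷ 3600 s/h = 0.072 kg/s
Mean residence time: t_res = M/Q_s = 8.03 kg / 0.072 kg/s = 111.528 s
Convert to metres: D = 0.0547 m, h = 0.00316 m
Allowable rise: ΔT_a = T_lim − T_in = 222.8 − 172.8 = 50 K
Invert ΔT = ηγ̇²t_res/(ρcp) for γ̇: γ̇_max² = ΔT_a ρ cp / (η t_res) = 50·1046·1729 / (2591·111.528) = 312.929 s⁻²
γ̇_max = √312.929 = 17.6898 s⁻¹
N_max = γ̇_max·h / (π·D) = 17.6898 · 0.00316 / (π · 0.0547) = 0.325292 rev/s = 19.5175 rpm

value=19.52 rpm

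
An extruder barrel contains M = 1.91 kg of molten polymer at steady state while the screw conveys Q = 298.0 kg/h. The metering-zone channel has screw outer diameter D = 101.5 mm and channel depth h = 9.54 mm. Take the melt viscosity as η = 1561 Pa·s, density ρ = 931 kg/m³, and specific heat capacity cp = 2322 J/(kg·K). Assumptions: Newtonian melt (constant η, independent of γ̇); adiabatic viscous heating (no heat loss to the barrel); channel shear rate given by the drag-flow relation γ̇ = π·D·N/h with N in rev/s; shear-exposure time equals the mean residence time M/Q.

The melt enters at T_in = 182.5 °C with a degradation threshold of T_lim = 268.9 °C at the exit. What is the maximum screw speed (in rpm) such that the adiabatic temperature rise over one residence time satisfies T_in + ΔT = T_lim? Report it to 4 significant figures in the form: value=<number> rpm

Throughput in SI: Q_s = 298.0 kg/h ÷ 3600 s/h = 0.0827778 kg/s
Mean residence time: t_res = M/Q_s = 1.91 kg / 0.0827778 kg/s = 23.0738 s
Geometry in SI: D = 101.5 mm → 0.1015 m, h = 9.54 mm → 0.00954 m
Allowable rise: ΔT_a = T_lim − T_in = 268.9 − 182.5 = 86.4 K
γ̇_max² = ΔT_a·ρ·cp/(η·t_res) = 86.4·931·2322/(1561·23.0738) = 5185.65 s⁻²
γ̇_max = √5185.65 = 72.0115 s⁻¹
N_max = γ̇_max h / (πD) = 72.0115·0.00954/(π·0.1015) = 2.15444 rev/s → ×60 = 129.266 rpm

value=129.3 rpm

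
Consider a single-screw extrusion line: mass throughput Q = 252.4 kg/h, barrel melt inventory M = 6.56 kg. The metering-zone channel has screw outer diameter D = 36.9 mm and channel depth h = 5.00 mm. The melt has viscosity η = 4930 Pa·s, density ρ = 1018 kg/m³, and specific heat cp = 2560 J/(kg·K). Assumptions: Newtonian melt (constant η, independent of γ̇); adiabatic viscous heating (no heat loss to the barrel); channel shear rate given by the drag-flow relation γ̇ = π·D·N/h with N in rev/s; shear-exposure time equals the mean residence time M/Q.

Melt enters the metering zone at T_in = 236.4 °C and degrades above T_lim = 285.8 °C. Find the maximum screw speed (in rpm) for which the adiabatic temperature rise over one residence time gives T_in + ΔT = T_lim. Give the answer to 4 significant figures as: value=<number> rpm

value=43.23 rpm

Q_s = Q / 3600 = 252.4 / 3600 = 0.0701111 kg/s
t_res = M / Q_s = 6.56 ÷ 0.0701111 = 93.5658 s
Geometry in SI: D = 36.9 mm → 0.0369 m, h = 5.00 mm → 0.005 m
ΔT_a = T_lim − T_in = 285.8 °C − 236.4 °C = 49.4 K
Invert ΔT = ηγ̇²t_res/(ρcp) for γ̇: γ̇_max² = ΔT_a ρ cp / (η t_res) = 49.4·1018·2560 / (4930·93.5658) = 279.094 s⁻²
γ̇_max = √279.094 = 16.7061 s⁻¹
N_max = γ̇_max h / (πD) = 16.7061·0.005/(π·0.0369) = 0.720558 rev/s → ×60 = 43.2335 rpm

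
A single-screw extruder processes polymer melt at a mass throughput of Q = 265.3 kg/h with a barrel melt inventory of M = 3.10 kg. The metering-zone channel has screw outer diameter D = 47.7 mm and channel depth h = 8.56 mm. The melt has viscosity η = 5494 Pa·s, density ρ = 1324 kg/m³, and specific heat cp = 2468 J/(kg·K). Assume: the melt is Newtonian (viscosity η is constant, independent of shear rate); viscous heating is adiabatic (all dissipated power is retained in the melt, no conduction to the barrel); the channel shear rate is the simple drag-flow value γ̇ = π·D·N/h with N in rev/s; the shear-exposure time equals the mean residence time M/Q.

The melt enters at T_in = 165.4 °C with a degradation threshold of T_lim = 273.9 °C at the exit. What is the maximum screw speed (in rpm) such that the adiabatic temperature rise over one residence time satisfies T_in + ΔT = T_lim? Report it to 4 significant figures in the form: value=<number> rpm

Throughput in SI: Q_s = 265.3 kg/h ÷ 3600 s/h = 0.0736944 kg/s
t_res = M / Q_s = 3.10 ÷ 0.0736944 = 42.0656 s
D = 47.7 mm = 0.0477 m;  h = 8.56 mm = 0.00856 m
ΔT_a = T_lim − T_in = 273.9 °C − 165.4 °C = 108.5 K
γ̇_max² = ΔT_a·ρ·cp/(η·t_res) = 108.5·1324·2468/(5494·42.0656) = 1534.08 s⁻²
γ̇_max = sqrt(1534.08) = 39.1673 s⁻¹
Solve γ̇ = πDN/h for N: N_max = γ̇_max·h/(π·D) = 39.1673 × 0.00856 / (π × 0.0477) = 2.23733 rev/s = 134.24 rpm

value=134.2 rpm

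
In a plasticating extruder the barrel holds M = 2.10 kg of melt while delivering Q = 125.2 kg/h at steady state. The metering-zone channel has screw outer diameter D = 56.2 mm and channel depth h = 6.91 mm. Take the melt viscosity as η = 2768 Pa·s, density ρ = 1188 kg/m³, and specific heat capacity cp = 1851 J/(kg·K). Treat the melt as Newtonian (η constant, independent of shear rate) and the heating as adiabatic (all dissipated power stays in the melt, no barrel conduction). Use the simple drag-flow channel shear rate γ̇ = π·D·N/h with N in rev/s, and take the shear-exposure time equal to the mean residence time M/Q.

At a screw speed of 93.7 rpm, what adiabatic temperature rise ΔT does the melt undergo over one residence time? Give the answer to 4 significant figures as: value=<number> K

value=121.0 K

Q_s = Q / 3600 = 125.2 / 3600 = 0.0347778 kg/s
t_res = M / Q_s = 2.10 ÷ 0.0347778 = 60.3834 s
Convert to SI: D = 0.0562 m, h = 0.00691 m, N = 93.7/60 = 1.56167 rev/s
γ̇ = π·D·N / h = π · 0.0562 · 1.56167 / 0.00691 = 39.9022 s⁻¹
Adiabatic rise: ΔT = η γ̇² t_res / (ρ cp) = 2768·(39.9022)²·60.3834 / (1188·1851) = 121.019 K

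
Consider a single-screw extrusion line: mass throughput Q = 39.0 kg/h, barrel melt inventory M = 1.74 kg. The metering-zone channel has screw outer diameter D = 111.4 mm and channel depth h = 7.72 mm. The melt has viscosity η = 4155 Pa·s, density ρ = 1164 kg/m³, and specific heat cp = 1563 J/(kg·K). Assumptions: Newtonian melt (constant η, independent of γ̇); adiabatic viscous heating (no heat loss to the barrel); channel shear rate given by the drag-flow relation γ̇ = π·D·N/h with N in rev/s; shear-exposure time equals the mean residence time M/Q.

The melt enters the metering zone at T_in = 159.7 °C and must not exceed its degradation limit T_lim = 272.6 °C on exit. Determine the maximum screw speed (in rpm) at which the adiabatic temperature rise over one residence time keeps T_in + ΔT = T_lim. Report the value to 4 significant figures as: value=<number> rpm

Convert throughput: Q = 39.0 kg/h = 39.0/3600 = 0.0108333 kg/s
t_res = M / Q_s = 1.74 ÷ 0.0108333 = 160.615 s
Geometry in SI: D = 111.4 mm → 0.1114 m, h = 7.72 mm → 0.00772 m
Allowable rise: ΔT_a = T_lim − T_in = 272.6 − 159.7 = 112.9 K
γ̇_max² = ΔT_a·ρ·cp / (η·t_res) = [112.9 × 1164 × 1563] / [4155 × 160.615] = 307.785 s⁻²
Take the square root: γ̇_max = √(307.785) = 17.5438 s⁻¹
N_max = γ̇_max h / (πD) = 17.5438·0.00772/(π·0.1114) = 0.386996 rev/s → ×60 = 23.2197 rpm

value=23.22 rpm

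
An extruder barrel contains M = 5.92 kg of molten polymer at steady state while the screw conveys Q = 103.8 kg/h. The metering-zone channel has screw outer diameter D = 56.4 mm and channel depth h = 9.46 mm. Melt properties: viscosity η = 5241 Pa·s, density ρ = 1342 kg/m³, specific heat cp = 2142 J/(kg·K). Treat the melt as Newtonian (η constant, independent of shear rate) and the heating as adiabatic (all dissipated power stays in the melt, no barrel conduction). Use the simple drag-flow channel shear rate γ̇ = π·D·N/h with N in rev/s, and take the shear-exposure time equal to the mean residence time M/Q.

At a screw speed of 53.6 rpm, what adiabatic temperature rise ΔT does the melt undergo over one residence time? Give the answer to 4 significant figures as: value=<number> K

value=104.8 K

Q_s = Q / 3600 = 103.8 / 3600 = 0.0288333 kg/s
t_res = M / Q_s = 5.92 / 0.0288333 = 205.318 s
D = 56.4 mm = 0.0564 m;  h = 9.46 mm = 0.00946 m;  N = 53.6 rpm / 60 = 0.893333 rev/s
γ̇ = π D N / h = (π)(0.0564)(0.893333) / 0.00946 = 16.7321 s⁻¹
Adiabatic rise: ΔT = η γ̇² t_res / (ρ cp) = 5241·(16.7321)²·205.318 / (1342·2142) = 104.803 K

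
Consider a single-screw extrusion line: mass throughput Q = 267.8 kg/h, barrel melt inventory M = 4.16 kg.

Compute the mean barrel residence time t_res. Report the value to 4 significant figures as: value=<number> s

value=55.92 s

Convert throughput: Q = 267.8 kg/h = 267.8/3600 = 0.0743889 kg/s
t_res = M / Q_s = 4.16 ÷ 0.0743889 = 55.9223 s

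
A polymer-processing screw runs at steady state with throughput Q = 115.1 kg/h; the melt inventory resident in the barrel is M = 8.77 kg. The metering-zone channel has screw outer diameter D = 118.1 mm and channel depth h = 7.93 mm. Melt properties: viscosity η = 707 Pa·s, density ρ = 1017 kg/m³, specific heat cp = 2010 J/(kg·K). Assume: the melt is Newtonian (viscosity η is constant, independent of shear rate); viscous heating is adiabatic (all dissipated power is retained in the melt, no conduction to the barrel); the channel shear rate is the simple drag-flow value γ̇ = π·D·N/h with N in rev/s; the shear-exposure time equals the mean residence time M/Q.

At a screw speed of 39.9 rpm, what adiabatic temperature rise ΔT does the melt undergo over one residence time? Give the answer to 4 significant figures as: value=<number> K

value=91.84 K

Throughput in SI: Q_s = 115.1 kg/h ÷ 3600 s/h = 0.0319722 kg/s
t_res = M / Q_s = 8.77 / 0.0319722 = 274.301 s
Geometry in metres: D = 118.1 mm → 0.1181 m, h = 7.93 mm → 0.00793 m; screw speed N = 39.9 rpm = 0.665 rev/s
γ̇ = π·D·N / h = π · 0.1181 · 0.665 / 0.00793 = 31.1135 s⁻¹
Adiabatic rise: ΔT = η γ̇² t_res / (ρ cp) = 707·(31.1135)²·274.301 / (1017·2010) = 91.8387 K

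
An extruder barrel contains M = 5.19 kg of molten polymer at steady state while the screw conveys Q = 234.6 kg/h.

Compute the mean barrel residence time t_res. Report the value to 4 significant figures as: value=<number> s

value=79.64 s

Convert throughput: Q = 234.6 kg/h = 234.6/3600 = 0.0651667 kg/s
t_res = M / Q_s = 5.19 / 0.0651667 = 79.6419 s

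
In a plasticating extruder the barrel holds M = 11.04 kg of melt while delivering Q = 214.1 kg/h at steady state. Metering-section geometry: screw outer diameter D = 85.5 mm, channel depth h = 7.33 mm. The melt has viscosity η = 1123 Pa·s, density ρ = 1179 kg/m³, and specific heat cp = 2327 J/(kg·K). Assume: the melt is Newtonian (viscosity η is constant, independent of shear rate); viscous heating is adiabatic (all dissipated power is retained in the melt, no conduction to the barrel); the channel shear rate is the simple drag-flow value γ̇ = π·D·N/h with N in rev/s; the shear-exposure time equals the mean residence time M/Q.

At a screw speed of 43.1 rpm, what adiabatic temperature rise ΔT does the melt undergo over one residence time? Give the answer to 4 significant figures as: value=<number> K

value=52.65 K

Throughput in SI: Q_s = 214.1 kg/h ÷ 3600 s/h = 0.0594722 kg/s
t_res = M / Q_s = 11.04 ÷ 0.0594722 = 185.633 s
Convert to SI: D = 0.0855 m, h = 0.00733 m, N = 43.1/60 = 0.718333 rev/s
Shear rate: γ̇ = πDN/h = π·0.0855·0.718333/0.00733 = 26.3232 s⁻¹
ΔT = η·γ̇²·t_res / (ρ·cp) = 1123 · (26.3232)² · 185.633 / (1179 · 2327) = 52.6503 K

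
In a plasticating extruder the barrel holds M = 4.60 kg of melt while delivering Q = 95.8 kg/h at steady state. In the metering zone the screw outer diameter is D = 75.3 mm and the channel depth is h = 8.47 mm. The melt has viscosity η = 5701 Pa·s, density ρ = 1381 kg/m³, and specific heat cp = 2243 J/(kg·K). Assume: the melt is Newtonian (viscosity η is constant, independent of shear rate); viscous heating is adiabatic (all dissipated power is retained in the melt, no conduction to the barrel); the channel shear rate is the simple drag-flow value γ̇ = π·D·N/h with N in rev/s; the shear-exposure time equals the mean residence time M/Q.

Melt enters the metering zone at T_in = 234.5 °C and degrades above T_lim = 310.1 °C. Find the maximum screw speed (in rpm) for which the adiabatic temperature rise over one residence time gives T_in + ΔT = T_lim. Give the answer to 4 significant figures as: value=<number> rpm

value=33.12 rpm

Q_s = Q / 3600 = 95.8 / 3600 = 0.0266111 kg/s
t_res = M / Q_s = 4.60 / 0.0266111 = 172.86 s
D = 75.3 mm = 0.0753 m;  h = 8.47 mm = 0.00847 m
ΔT_a = T_lim − T_in = 310.1 − 234.5 = 75.6 K
Invert ΔT = ηγ̇²t_res/(ρcp) for γ̇: γ̇_max² = ΔT_a ρ cp / (η t_res) = 75.6·1381·2243 / (5701·172.86) = 237.629 s⁻²
Take the square root: γ̇_max = √(237.629) = 15.4152 s⁻¹
N_max = γ̇_max·h / (π·D) = 15.4152 · 0.00847 / (π · 0.0753) = 0.551935 rev/s = 33.1161 rpm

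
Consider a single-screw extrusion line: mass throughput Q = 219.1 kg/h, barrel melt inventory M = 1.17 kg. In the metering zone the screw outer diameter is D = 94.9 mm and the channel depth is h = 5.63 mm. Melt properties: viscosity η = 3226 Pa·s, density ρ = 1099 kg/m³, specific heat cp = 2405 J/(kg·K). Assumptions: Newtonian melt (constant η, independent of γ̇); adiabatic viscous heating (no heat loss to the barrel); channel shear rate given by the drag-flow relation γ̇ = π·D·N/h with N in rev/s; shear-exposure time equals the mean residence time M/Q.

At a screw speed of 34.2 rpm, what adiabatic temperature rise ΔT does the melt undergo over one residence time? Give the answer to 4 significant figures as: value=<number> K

Throughput in SI: Q_s = 219.1 kg/h ÷ 3600 s/h = 0.0608611 kg/s
t_res = M / Q_s = 1.17 ÷ 0.0608611 = 19.2241 s
D = 94.9 mm = 0.0949 m;  h = 5.63 mm = 0.00563 m;  N = 34.2 rpm / 60 = 0.57 rev/s
Shear rate: γ̇ = πDN/h = π·0.0949·0.57/0.00563 = 30.1844 s⁻¹
Adiabatic rise: ΔT = η γ̇² t_res / (ρ cp) = 3226·(30.1844)²·19.2241 / (1099·2405) = 21.3778 K

value=21.38 K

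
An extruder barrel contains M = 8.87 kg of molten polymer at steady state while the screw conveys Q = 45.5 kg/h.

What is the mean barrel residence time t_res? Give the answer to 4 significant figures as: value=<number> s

value=701.8 s

Convert throughput: Q = 45.5 kg/h = 45.5/3600 = 0.0126389 kg/s
t_res = M / Q_s = 8.87 / 0.0126389 = 701.802 s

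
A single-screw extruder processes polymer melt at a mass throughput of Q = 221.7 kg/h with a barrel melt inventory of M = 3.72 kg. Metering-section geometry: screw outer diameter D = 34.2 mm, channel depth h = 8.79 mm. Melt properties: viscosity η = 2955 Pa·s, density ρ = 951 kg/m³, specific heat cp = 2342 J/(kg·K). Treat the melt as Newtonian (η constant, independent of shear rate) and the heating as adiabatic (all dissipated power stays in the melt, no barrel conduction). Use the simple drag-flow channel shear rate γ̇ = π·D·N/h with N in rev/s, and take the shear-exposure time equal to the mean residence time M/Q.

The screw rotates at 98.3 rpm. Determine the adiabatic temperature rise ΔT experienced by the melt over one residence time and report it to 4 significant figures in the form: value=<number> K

value=32.14 K

Q_s = Q / 3600 = 221.7 / 3600 = 0.0615833 kg/s
t_res = M / Q_s = 3.72 / 0.0615833 = 60.406 s
Geometry in metres: D = 34.2 mm → 0.0342 m, h = 8.79 mm → 0.00879 m; screw speed N = 98.3 rpm = 1.63833 rev/s
γ̇ = π·D·N / h = π · 0.0342 · 1.63833 / 0.00879 = 20.0258 s⁻¹
ΔT = η·γ̇²·t_res / (ρ·cp) = 2955 · (20.0258)² · 60.406 / (951 · 2342) = 32.1402 K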